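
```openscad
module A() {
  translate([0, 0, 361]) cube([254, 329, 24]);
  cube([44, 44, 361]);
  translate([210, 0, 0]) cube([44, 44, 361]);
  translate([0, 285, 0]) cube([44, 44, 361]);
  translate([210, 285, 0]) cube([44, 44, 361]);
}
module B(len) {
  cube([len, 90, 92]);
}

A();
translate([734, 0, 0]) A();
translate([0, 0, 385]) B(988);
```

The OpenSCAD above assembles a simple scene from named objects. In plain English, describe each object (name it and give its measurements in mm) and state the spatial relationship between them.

A is a four-legged stool. The seat is 254×329 mm, 24 mm thick, top at z = 385 mm. It stands on four square legs, each 44×44 mm in cross-section, from z = 0 to the seat underside, each flush with a corner of the seat.

B is a rectangular beam 988 mm long (x), 90 mm deep (y), 92 mm thick (z).

The beam spans the tops of two stools placed 480 mm apart, resting at z = 385 mm.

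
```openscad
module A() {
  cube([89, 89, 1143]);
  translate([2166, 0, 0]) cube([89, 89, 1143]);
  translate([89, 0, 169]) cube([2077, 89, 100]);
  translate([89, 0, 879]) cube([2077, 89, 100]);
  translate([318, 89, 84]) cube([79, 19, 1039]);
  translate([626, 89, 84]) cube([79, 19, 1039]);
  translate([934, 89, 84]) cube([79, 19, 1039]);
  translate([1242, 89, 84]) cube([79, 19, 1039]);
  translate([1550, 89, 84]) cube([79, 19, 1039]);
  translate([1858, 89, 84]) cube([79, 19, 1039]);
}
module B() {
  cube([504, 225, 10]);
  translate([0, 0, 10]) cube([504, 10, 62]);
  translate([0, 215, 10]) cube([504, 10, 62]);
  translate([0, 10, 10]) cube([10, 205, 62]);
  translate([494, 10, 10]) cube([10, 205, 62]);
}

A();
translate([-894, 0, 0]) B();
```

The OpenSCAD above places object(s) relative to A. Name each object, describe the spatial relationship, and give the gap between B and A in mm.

A is a fence section. B is an open box. The open box is on the floor beside the fence section on its −x side. The gap between the open box and the fence section is 390 mm.

The open box's nearest face is 390 mm from the fence section's −x face.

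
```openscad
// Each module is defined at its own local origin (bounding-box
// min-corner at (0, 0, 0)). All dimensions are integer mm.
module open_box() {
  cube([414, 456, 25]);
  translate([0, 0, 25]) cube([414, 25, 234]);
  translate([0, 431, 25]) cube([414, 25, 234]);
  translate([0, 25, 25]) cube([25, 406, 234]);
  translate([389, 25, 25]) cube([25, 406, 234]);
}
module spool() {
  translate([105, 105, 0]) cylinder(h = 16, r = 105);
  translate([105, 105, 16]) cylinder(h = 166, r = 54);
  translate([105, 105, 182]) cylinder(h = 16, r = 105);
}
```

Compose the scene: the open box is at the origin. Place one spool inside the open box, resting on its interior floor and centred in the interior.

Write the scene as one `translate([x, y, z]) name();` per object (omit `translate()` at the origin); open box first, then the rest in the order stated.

open_box();
translate([102, 123, 25]) spool();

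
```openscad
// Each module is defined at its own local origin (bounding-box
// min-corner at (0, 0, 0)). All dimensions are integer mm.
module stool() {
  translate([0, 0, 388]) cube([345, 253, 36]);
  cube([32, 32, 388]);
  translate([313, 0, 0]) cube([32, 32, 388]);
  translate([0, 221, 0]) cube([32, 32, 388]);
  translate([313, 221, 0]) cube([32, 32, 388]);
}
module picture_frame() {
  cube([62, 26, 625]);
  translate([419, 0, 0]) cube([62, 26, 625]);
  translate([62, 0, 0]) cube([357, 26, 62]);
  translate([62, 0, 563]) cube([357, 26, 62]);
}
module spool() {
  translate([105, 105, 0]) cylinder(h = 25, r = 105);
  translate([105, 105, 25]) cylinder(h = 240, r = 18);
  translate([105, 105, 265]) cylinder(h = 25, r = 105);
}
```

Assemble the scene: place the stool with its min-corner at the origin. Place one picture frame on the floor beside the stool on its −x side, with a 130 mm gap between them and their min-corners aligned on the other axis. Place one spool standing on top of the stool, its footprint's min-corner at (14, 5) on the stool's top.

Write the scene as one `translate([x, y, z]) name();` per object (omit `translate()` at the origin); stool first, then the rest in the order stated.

stool();
translate([-611, 0, 0]) picture_frame();
translate([14, 5, 424]) spool();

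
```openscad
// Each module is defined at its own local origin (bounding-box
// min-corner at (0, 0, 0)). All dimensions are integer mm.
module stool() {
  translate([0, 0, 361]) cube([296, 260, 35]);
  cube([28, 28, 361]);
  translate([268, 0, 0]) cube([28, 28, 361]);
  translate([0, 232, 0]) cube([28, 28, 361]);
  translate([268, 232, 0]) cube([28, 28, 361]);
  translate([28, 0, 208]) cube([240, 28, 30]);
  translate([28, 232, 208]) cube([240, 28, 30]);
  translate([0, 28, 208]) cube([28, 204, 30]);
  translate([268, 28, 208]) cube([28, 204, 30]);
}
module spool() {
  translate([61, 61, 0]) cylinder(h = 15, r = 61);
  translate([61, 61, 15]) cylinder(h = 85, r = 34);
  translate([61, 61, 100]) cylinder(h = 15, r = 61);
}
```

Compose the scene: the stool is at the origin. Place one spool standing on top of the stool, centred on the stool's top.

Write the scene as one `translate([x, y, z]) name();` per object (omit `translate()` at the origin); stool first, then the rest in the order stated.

stool();
translate([87, 69, 396]) spool();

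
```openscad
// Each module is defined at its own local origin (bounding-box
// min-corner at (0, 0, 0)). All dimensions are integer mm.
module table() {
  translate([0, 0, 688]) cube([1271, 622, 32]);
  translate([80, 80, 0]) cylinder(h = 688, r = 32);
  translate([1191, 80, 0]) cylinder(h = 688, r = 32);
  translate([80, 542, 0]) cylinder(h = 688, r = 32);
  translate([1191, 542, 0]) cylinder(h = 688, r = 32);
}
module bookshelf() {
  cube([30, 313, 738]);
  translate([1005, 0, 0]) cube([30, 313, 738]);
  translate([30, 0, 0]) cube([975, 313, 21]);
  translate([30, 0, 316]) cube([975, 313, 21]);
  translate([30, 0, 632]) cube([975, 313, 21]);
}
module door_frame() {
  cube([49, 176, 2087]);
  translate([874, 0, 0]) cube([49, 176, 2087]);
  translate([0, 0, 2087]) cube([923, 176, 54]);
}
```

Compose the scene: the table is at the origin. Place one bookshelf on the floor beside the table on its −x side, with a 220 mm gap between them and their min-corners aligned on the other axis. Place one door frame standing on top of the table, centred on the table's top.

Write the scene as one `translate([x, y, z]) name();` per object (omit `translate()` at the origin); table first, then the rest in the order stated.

table();
translate([-1255, 0, 0]) bookshelf();
translate([174, 223, 720]) door_frame();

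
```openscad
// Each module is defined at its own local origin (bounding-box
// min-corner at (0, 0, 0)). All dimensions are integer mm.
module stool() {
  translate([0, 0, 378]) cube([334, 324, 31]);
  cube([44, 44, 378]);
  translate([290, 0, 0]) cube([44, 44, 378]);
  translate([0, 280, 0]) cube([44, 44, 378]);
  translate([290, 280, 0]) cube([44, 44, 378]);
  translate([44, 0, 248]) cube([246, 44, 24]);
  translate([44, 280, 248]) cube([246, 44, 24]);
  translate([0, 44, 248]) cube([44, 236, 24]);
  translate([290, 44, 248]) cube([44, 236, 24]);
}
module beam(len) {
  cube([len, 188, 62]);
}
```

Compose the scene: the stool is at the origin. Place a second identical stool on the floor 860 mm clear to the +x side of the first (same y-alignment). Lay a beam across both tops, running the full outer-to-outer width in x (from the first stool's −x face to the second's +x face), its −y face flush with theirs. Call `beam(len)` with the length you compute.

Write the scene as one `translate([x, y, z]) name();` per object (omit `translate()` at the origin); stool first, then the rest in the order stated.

stool();
translate([1194, 0, 0]) stool();
translate([0, 0, 409]) beam(1528);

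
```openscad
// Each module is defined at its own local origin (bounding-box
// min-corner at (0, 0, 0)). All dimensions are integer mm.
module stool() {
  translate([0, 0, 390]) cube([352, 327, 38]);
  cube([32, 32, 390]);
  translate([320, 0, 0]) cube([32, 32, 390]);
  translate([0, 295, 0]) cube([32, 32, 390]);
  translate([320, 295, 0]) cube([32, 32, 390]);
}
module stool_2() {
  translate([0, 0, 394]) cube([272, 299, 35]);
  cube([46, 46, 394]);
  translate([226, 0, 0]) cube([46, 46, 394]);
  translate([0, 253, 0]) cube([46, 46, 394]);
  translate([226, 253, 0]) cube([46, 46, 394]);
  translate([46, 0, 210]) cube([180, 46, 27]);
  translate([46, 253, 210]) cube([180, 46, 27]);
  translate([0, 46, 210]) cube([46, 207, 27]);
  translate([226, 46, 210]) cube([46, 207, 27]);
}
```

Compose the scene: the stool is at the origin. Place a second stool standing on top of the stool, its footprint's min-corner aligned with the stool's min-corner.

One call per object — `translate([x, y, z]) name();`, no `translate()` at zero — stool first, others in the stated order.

stool();
translate([0, 0, 428]) stool_2();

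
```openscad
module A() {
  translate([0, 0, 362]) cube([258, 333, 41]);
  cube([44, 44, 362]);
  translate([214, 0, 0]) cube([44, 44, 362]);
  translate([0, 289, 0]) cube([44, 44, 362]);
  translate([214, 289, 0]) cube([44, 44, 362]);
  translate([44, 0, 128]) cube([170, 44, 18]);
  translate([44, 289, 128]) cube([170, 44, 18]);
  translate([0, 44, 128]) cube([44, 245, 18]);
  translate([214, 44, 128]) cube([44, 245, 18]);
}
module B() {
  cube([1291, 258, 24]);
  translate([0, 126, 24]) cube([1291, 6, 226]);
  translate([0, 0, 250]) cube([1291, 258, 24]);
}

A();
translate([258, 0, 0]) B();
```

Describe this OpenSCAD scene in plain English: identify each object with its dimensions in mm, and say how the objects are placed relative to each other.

A is a four-legged stool. The seat is 258×333 mm, 41 mm thick, top at z = 403 mm. It stands on four square legs, each 44×44 mm in cross-section, from z = 0 to the seat underside, each flush with a corner of the seat. Four stretchers, 44 mm wide and 18 mm tall, connect adjacent legs with their undersides at z = 128 mm, each running between the inner faces of the legs it joins and aligned with the legs' outer faces on the other axis.

B is an I-beam lying along x, 1291 mm long. Overall section height 274 mm. Two flanges 258 mm wide (y) and 24 mm thick, one on the floor and one at the top; a web 6 mm thick runs between them, centred on the flange width.

The I-beam is against the stool's +x side, with their −y faces flush.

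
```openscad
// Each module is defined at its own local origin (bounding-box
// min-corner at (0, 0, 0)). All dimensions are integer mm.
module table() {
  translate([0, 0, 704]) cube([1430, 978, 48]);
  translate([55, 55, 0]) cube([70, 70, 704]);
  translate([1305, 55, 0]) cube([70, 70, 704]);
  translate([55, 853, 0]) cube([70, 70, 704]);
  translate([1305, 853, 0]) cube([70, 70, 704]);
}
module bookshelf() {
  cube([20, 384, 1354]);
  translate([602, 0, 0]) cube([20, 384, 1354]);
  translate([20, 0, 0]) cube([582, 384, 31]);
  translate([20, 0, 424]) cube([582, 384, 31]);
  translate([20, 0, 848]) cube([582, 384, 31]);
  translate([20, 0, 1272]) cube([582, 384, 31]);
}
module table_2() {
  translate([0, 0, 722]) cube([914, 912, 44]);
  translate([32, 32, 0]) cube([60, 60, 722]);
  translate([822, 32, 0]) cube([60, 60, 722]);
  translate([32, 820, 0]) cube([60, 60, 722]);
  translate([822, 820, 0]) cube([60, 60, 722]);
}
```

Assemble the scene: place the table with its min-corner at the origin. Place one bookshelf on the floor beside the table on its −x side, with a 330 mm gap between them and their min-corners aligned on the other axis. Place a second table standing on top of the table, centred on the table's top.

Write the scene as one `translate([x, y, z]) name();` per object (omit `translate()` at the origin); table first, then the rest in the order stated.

table();
translate([-952, 0, 0]) bookshelf();
translate([258, 33, 752]) table_2();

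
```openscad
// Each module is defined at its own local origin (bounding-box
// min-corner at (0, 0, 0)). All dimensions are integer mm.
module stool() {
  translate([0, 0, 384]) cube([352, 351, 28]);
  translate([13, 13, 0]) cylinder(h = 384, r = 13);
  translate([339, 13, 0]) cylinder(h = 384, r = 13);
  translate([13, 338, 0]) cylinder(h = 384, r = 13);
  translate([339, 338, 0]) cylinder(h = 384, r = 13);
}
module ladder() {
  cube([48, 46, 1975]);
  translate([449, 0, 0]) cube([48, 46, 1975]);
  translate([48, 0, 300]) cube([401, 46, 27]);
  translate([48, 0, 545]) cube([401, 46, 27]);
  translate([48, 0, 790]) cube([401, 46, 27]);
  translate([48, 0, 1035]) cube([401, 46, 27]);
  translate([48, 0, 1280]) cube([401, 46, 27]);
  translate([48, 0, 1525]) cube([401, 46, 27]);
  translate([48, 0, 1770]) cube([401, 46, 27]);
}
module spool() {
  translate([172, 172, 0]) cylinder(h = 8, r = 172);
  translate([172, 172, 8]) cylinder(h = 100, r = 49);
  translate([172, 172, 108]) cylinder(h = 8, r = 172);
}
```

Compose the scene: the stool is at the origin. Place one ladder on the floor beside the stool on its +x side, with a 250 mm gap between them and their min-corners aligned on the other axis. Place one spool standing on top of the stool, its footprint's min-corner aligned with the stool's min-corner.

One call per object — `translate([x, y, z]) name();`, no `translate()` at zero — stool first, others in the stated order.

stool();
translate([602, 0, 0]) ladder();
translate([0, 0, 412]) spool();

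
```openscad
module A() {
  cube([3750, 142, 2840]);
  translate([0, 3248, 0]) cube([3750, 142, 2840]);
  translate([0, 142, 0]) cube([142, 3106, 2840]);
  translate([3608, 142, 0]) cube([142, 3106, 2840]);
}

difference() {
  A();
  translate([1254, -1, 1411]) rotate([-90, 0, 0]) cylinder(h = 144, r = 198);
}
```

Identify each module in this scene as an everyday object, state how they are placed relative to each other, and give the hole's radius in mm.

The subtracted cylinder has r = 198 mm.

A is a house frame. The house frame has a circular hole through its front wall. The hole's radius is 198 mm.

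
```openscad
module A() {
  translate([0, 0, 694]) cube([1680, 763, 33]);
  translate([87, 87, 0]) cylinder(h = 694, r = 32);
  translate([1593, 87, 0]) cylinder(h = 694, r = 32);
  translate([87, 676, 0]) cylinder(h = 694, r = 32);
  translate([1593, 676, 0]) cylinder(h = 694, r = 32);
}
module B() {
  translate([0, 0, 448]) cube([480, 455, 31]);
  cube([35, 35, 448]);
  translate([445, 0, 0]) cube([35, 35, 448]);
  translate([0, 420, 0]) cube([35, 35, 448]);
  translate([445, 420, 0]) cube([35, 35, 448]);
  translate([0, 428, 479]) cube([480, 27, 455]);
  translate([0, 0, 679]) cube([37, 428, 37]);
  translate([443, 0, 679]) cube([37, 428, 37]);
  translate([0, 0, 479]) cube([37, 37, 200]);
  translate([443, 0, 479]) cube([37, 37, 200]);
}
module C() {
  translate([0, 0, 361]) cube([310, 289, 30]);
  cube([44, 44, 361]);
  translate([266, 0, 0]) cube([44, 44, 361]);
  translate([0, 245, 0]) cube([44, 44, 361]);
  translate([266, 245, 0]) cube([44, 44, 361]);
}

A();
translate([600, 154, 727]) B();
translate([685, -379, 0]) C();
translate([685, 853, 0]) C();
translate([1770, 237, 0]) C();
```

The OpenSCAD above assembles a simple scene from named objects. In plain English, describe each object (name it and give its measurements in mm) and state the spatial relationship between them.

A is a table with a 1680×763 mm rectangular top, 33 mm thick, top surface at z = 727 mm, supported by four round legs of 64 mm diameter, each leg's bounding box inset 55 mm from the nearest pair of top edges, running from the floor.

B is a chair: 480×455 mm seat, 31 mm thick, top at z = 479 mm, on four 35 mm square corner legs flush with the seat edges. A 27 mm thick backrest slab spans the full seat width, extending 455 mm above the seat top, its back face flush with the seat's +y edge. Two armrests of 37×37 mm section run along each side from the seat's front edge to the front of the backrest, top faces 237 mm above the seat top and outer faces flush with the seat's x-edges; a 37×37 mm post under the front of each armrest stands on the seat at the front corner.

C is a four-legged stool. The seat is 310×289 mm, 30 mm thick, top at z = 391 mm. It stands on four square legs, each 44×44 mm in cross-section, from z = 0 to the seat underside, each flush with a corner of the seat.

The chair is on top of the table, centred. Three stools sit around the table at the −y, +y, +x sides.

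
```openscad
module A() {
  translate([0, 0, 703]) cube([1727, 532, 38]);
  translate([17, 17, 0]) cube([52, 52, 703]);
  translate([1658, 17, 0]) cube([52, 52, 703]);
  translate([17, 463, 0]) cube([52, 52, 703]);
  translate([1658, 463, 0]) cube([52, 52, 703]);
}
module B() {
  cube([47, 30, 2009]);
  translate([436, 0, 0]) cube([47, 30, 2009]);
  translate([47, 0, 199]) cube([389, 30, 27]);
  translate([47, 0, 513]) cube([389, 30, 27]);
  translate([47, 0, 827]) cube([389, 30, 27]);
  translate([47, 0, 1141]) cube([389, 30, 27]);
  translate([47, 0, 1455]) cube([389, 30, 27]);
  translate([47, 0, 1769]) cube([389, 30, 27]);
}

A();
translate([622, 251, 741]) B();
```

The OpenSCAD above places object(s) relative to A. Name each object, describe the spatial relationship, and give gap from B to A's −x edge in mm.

The ladder's min-x is at 622; the table's min-x is 0; gap = 622 mm.

A is a table. B is a ladder. The ladder is on top of the table, centred. The gap from the ladder to the table's −x edge is 622 mm.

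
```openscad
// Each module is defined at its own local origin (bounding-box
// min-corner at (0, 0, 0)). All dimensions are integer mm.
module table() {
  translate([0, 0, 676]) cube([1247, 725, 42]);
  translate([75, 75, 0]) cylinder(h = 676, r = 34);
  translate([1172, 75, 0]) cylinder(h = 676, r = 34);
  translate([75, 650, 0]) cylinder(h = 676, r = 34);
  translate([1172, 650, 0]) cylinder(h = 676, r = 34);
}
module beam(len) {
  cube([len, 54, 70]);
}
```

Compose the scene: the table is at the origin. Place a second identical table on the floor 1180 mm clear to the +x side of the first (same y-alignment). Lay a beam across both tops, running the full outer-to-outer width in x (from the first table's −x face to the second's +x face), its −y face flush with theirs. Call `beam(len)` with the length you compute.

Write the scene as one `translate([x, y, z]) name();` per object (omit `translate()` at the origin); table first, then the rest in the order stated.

table();
translate([2427, 0, 0]) table();
translate([0, 0, 718]) beam(3674);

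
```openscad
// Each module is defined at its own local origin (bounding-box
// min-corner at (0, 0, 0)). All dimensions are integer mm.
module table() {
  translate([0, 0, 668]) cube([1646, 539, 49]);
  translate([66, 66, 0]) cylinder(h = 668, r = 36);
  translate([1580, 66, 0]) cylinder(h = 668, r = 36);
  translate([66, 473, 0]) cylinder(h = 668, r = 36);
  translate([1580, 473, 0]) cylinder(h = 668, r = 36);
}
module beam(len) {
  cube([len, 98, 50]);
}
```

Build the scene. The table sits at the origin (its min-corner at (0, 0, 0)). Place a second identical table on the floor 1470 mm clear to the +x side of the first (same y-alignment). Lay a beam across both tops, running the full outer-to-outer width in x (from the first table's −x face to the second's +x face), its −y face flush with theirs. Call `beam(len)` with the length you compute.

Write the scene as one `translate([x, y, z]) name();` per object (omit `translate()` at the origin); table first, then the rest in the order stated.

table();
translate([3116, 0, 0]) table();
translate([0, 0, 717]) beam(4762);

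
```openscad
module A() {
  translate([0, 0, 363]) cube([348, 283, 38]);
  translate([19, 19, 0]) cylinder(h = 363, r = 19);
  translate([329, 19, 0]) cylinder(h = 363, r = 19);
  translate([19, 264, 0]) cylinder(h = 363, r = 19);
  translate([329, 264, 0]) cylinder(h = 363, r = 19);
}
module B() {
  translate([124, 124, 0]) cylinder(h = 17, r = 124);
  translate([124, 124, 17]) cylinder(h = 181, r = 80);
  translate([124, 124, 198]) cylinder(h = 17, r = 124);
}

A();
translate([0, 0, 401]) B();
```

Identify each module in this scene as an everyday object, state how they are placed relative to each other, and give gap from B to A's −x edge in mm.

The spool's min-x is at 0; the stool's min-x is 0; gap = 0 mm.

A is a stool. B is a spool. The spool is on top of the stool. The gap from the spool to the stool's −x edge is 0 mm.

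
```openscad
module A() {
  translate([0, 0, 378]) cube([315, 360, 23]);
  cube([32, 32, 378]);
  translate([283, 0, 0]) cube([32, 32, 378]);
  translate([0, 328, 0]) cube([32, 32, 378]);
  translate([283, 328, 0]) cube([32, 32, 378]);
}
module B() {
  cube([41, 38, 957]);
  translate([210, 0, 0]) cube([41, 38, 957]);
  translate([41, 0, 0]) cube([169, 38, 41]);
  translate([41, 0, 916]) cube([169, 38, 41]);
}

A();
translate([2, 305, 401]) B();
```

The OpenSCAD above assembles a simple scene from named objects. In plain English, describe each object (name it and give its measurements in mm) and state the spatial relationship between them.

A is a four-legged stool. The seat is a 315×360×23 mm slab whose top surface is at z = 401 mm; four square legs, each 32×32 mm in cross-section, run from the floor (z = 0) to the underside of the seat, each flush with a corner of the seat.

B is a picture frame with a 169×875 mm rectangular opening (x by z) and a uniform 41 mm border on every side. Frame depth is 38 mm along y. It is built from two vertical stiles running the full outside height and two horizontal rails spanning the gap between the stiles.

The picture frame is on top of the stool.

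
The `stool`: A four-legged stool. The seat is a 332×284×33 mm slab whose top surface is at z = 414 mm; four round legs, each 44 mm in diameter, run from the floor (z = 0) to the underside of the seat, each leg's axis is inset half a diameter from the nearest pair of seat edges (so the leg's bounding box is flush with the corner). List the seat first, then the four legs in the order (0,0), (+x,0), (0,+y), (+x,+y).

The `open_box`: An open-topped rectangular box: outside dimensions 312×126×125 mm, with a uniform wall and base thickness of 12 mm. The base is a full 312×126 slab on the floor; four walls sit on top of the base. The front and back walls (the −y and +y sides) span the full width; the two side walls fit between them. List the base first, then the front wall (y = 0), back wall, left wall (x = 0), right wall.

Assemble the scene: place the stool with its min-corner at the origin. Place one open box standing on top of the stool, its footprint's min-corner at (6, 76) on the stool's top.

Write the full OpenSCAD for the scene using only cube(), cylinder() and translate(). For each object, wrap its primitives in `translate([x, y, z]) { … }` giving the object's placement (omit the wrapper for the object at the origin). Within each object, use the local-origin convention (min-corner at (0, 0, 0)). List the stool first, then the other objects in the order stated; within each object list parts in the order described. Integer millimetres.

translate([0, 0, 381]) cube([332, 284, 33]);
translate([22, 22, 0]) cylinder(h = 381, r = 22);
translate([310, 22, 0]) cylinder(h = 381, r = 22);
translate([22, 262, 0]) cylinder(h = 381, r = 22);
translate([310, 262, 0]) cylinder(h = 381, r = 22);
translate([6, 76, 414]) {
  cube([312, 126, 12]);
  translate([0, 0, 12]) cube([312, 12, 113]);
  translate([0, 114, 12]) cube([312, 12, 113]);
  translate([0, 12, 12]) cube([12, 102, 113]);
  translate([300, 12, 12]) cube([12, 102, 113]);
}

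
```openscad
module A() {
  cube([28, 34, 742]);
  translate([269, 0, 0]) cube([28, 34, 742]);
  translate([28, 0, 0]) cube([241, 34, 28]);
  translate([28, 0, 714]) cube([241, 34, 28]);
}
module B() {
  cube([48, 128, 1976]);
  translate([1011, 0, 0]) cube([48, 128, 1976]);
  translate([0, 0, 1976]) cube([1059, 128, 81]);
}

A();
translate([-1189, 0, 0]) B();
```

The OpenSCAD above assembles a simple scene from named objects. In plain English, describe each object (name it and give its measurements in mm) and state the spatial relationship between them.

A is a picture frame with a 241×686 mm rectangular opening (x by z) and a uniform 28 mm border on every side. Frame depth is 34 mm along y. It is built from two vertical stiles running the full outside height and two horizontal rails spanning the gap between the stiles.

B is a door frame. The clear opening is 963 mm wide and 1976 mm high. Two 48 mm wide jambs, 128 mm deep, stand either side of the opening from the floor to the top of the opening. A 81 mm thick head sits across the top of both jambs, spanning the full outside width of the frame.

The door frame is on the floor beside the picture frame on its −x side.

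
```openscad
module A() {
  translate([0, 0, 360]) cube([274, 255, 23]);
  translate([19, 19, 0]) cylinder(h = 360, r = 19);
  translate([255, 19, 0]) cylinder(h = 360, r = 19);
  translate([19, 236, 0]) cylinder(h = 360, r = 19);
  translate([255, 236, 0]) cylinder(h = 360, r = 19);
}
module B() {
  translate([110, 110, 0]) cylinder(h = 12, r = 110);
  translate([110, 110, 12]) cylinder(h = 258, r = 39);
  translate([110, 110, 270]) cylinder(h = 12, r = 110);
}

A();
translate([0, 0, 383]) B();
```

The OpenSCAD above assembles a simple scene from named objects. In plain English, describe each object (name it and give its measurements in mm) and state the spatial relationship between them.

A is a four-legged stool. The seat is a 274×255×23 mm slab whose top surface is at z = 383 mm; four round legs, each 38 mm in diameter, run from the floor (z = 0) to the underside of the seat, each leg's axis is inset half a diameter from the nearest pair of seat edges (so the leg's bounding box is flush with the corner).

B is a spool: two coaxial disc flanges of radius 110 mm and thickness 12 mm, joined by a core cylinder of radius 39 mm and height 258 mm. The lower flange rests on z = 0 and the three cylinders share a vertical axis.

The spool is on top of the stool.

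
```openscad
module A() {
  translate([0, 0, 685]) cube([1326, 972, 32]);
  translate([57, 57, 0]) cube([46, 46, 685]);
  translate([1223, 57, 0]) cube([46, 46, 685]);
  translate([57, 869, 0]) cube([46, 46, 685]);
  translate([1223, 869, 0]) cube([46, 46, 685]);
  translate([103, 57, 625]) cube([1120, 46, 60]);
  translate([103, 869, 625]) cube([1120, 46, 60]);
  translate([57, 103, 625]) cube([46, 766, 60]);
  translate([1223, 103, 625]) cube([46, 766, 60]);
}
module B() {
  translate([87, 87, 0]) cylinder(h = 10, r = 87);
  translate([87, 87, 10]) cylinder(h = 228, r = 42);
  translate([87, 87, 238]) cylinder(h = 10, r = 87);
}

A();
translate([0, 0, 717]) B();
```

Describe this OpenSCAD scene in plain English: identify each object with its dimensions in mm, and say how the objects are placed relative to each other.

A is a table with a 1326×972 mm rectangular top, 32 mm thick, top surface at z = 717 mm, supported by four 46×46 mm square legs, each inset 57 mm from the nearest pair of top edges, running from the floor. Four apron rails, 46 mm thick and 60 mm tall, run between adjacent legs with their top edges flush with the underside of the top and their outer faces flush with the legs' outer faces.

B is a spool: two coaxial disc flanges of radius 87 mm and thickness 10 mm, joined by a core cylinder of radius 42 mm and height 228 mm. The lower flange rests on z = 0 and the three cylinders share a vertical axis.

The spool is on top of the table.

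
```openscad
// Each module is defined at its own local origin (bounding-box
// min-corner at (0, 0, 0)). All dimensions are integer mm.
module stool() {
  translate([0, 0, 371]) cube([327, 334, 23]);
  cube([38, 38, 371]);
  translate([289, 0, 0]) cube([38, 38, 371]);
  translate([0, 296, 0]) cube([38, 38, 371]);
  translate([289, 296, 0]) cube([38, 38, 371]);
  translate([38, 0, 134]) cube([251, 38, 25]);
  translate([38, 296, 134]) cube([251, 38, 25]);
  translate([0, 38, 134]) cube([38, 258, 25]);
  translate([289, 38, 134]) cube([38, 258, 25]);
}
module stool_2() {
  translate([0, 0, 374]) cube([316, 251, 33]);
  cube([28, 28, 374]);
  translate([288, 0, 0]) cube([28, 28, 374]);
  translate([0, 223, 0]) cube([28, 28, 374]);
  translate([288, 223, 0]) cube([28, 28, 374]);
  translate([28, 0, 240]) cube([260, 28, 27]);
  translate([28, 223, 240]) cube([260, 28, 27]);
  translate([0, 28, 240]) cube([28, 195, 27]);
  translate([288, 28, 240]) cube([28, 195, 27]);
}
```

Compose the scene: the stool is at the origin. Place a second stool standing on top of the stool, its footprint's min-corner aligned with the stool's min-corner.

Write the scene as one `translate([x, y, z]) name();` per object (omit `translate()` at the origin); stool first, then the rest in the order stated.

stool();
translate([0, 0, 394]) stool_2();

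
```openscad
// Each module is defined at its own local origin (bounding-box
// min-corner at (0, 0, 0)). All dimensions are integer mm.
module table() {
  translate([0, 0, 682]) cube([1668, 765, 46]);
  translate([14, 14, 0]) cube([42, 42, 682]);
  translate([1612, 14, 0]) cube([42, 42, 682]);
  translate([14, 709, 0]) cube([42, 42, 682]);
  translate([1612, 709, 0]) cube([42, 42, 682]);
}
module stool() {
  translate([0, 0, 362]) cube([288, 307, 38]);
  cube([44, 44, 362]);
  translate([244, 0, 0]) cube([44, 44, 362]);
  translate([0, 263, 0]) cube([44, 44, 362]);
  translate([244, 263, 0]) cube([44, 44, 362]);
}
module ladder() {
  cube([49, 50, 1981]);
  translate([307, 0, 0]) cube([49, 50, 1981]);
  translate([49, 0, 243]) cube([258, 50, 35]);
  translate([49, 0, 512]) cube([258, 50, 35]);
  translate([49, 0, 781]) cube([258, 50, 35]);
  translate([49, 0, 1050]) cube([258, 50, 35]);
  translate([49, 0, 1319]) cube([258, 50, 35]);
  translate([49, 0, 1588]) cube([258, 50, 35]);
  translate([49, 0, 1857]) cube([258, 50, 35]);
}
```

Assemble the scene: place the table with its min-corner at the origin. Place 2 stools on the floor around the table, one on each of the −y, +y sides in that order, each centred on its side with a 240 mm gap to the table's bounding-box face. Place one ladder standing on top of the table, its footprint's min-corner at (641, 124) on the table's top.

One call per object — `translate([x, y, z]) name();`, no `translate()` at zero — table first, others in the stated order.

table();
translate([690, -547, 0]) stool();
translate([690, 1005, 0]) stool();
translate([641, 124, 728]) ladder();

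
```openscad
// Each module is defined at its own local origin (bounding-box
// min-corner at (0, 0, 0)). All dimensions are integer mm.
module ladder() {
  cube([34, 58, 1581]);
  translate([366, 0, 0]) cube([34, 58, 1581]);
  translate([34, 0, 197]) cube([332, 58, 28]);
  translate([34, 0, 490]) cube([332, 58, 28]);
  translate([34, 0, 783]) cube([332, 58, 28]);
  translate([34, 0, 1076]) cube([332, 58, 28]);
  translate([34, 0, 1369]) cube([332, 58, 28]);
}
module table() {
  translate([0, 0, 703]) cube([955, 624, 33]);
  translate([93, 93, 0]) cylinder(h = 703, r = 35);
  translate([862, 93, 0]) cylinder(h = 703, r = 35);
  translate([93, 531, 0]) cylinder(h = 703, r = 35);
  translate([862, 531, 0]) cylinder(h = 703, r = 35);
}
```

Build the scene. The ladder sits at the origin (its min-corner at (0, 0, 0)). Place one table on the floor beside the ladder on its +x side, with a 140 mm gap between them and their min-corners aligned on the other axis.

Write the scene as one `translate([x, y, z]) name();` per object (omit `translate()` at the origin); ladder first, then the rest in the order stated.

ladder();
translate([540, 0, 0]) table();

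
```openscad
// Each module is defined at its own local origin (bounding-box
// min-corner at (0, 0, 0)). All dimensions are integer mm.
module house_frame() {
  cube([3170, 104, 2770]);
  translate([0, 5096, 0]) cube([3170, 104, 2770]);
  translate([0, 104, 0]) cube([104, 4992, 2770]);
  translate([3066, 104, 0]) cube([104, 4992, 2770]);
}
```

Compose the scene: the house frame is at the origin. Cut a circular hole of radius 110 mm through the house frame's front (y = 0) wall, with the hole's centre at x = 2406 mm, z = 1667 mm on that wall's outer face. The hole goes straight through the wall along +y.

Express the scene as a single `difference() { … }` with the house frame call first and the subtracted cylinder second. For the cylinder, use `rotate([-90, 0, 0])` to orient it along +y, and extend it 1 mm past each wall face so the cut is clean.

difference() {
  house_frame();
  translate([2406, -1, 1667]) rotate([-90, 0, 0]) cylinder(h = 106, r = 110);
}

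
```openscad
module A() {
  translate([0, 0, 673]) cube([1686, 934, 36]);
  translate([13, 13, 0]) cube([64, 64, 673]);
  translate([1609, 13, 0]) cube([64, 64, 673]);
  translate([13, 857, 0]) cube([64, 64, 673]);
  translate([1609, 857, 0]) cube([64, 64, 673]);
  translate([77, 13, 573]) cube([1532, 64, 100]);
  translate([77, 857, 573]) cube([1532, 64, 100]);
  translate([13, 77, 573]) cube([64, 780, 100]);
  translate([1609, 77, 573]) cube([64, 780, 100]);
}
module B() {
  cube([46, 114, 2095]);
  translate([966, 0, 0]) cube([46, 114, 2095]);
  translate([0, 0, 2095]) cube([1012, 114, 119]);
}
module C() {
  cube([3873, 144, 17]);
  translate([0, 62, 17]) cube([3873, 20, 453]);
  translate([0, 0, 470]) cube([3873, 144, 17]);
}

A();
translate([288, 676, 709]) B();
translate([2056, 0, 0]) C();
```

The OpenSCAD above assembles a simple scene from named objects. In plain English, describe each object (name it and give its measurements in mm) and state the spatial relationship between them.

A is a table: top 1686 mm (x) × 934 mm (y), 36 mm thick, upper face at z = 709 mm, on four 64×64 mm square legs, each inset 13 mm from the nearest pair of top edges, running from z = 0 to the bottom of the top. Four apron rails, 64 mm thick and 100 mm tall, run between adjacent legs with their top edges flush with the underside of the top and their outer faces flush with the legs' outer faces.

B is a rectangular door frame: two vertical jambs of 46×114 mm section, 2095 mm tall, with a clear opening 920 mm wide between their inner faces. A header 119 mm tall and 114 mm deep lies on top of the jambs and spans the full outside width.

C is an I-beam lying along x, 3873 mm long. Overall section height 487 mm. Two flanges 144 mm wide (y) and 17 mm thick, one on the floor and one at the top; a web 20 mm thick runs between them, centred on the flange width.

The door frame is on top of the table. The I-beam is on the floor beside the table on its +x side.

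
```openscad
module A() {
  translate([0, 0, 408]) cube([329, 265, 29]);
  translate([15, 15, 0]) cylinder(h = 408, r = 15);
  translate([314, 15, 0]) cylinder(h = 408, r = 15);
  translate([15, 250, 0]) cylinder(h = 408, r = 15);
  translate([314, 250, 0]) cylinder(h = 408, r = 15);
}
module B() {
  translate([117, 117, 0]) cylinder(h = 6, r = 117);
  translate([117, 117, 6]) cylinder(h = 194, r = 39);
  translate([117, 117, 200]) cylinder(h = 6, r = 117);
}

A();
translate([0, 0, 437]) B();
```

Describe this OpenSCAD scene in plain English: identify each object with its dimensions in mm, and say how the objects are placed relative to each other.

A is a four-legged stool. The seat is 329×265 mm, 29 mm thick, top at z = 437 mm. It stands on four round legs, each 30 mm in diameter, from z = 0 to the seat underside, each leg's axis is inset half a diameter from the nearest pair of seat edges (so the leg's bounding box is flush with the corner).

B is a spool: two coaxial disc flanges of radius 117 mm and thickness 6 mm, joined by a core cylinder of radius 39 mm and height 194 mm. The lower flange rests on z = 0 and the three cylinders share a vertical axis.

The spool is on top of the stool.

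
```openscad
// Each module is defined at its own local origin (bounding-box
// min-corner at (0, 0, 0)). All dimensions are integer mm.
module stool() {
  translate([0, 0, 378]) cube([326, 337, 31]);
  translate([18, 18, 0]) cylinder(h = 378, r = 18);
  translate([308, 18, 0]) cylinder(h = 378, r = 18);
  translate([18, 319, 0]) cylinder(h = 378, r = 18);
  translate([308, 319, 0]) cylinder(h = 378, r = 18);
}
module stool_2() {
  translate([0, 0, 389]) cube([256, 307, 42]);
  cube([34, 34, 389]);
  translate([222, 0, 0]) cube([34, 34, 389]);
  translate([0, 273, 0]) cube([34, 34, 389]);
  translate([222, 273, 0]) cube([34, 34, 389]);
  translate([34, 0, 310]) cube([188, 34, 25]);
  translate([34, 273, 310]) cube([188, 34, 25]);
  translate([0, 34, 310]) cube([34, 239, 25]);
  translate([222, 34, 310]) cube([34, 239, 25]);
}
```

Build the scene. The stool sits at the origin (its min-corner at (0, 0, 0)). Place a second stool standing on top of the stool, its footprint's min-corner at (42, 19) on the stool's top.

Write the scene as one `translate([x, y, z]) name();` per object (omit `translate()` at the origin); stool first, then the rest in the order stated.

stool();
translate([42, 19, 409]) stool_2();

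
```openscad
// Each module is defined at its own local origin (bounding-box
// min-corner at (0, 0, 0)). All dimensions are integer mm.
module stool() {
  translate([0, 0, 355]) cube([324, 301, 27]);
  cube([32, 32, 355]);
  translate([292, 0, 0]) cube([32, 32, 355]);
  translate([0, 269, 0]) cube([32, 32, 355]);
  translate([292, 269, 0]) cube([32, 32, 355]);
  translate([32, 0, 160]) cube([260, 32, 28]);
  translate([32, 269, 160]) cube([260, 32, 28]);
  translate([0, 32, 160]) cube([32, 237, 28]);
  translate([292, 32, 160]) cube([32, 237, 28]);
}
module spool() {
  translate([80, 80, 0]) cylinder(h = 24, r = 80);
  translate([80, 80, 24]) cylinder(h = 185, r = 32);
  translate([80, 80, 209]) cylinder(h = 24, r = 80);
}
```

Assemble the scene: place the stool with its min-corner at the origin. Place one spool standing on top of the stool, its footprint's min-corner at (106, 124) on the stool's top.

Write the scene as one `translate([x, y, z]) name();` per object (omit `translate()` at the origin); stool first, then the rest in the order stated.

stool();
translate([106, 124, 382]) spool();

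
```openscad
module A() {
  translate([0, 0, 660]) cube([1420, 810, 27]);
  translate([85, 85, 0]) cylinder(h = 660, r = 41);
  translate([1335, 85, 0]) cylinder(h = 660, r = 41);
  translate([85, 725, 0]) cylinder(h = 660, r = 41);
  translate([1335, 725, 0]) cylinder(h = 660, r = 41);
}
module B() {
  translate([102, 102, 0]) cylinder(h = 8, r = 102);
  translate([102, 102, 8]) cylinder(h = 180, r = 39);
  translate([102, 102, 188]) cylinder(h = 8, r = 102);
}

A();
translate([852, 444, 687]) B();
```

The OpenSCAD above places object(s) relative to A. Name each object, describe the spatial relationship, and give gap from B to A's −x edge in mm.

A is a table. B is a spool. The spool is on top of the table. The gap from the spool to the table's −x edge is 852 mm.

The spool's min-x is at 852; the table's min-x is 0; gap = 852 mm.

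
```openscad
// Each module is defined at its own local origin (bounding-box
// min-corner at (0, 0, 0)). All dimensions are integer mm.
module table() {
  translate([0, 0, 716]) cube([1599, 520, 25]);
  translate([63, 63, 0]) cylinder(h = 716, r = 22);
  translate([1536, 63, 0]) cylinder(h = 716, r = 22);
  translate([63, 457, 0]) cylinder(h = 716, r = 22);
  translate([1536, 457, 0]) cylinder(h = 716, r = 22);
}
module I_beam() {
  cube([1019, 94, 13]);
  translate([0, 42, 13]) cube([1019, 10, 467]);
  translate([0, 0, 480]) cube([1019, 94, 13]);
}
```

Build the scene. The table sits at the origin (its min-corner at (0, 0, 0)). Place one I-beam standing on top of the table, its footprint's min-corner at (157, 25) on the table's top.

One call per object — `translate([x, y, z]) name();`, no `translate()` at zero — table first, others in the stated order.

table();
translate([157, 25, 741]) I_beam();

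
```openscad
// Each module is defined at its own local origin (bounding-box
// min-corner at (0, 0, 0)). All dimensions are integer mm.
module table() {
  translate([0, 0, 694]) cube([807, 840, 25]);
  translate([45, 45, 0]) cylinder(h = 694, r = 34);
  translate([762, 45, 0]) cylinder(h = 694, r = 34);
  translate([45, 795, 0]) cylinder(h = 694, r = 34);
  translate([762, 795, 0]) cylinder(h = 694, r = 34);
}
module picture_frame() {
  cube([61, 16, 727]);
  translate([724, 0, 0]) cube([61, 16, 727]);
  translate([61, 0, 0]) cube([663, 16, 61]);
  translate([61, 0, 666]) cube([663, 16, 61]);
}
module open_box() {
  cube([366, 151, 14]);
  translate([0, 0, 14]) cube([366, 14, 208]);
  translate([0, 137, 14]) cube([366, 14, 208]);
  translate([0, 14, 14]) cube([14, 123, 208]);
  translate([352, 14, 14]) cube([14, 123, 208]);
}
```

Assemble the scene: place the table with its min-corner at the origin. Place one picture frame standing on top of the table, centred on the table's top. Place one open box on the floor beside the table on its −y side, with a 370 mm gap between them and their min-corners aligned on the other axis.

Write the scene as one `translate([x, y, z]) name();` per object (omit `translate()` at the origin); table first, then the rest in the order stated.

table();
translate([11, 412, 719]) picture_frame();
translate([0, -521, 0]) open_box();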